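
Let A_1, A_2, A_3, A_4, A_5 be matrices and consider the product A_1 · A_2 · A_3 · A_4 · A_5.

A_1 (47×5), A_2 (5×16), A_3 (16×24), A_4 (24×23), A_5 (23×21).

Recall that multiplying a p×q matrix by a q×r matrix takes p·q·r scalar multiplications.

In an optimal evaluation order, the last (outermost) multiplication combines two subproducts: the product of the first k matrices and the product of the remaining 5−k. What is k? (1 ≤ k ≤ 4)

Adjacent pairs: A_1A_2 = 47·5·16 = 3760; A_2A_3 = 5·16·24 = 1920; A_3A_4 = 16·24·23 = 8832; A_4A_5 = 24·23·21 = 11592.
Length 3: A_1..A_3: k=1: 0+1920+47·5·24=7560; k=2: 3760+0+47·16·24=21808 → min 7560 | A_2..A_4: k=2: 0+8832+5·16·23=10672; k=3: 1920+0+5·24·23=4680 → min 4680 | A_3..A_5: k=3: 0+11592+16·24·21=19656; k=4: 8832+0+16·23·21=16560 → min 16560.
Length 4: A_1..A_4: k=1: 0+4680+47·5·23=10085; k=2: 3760+8832+47·16·23=29888; k=3: 7560+0+47·24·23=33504 → min 10085 | A_2..A_5: k=2: 0+16560+5·16·21=18240; k=3: 1920+11592+5·24·21=16032; k=4: 4680+0+5·23·21=7095 → min 7095.
Top-level splits: k=1: (A_1..A_1)·(A_2..A_5) → 0+7095+47·5·21 = 12030; k=2: (A_1..A_2)·(A_3..A_5) → 3760+16560+47·16·21 = 36112; k=3: (A_1..A_3)·(A_4..A_5) → 7560+11592+47·24·21 = 42840; k=4: (A_1..A_4)·(A_5..A_5) → 10085+0+47·23·21 = 32786.
Best split is after A_1, i.e. k = 1.

1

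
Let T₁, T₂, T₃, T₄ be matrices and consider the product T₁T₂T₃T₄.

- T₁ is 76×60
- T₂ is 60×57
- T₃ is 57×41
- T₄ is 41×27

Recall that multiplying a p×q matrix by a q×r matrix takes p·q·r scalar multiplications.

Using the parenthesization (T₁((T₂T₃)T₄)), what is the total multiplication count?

329760

(T₂T₃): 60×57 by 57×41 → 60×41, cost 60·57·41 = 140220
((T₂T₃)T₄): 60×41 by 41×27 → 60×27, cost 60·41·27 = 66420; cumulative 206640
(T₁((T₂T₃)T₄)): 76×60 by 60×27 → 76×27, cost 76·60·27 = 123120; cumulative 329760
Total: 329760 scalar multiplications.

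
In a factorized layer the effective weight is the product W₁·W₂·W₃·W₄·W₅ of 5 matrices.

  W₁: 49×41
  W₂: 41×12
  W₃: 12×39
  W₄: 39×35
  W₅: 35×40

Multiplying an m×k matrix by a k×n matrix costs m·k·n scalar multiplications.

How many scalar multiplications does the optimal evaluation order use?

80808

Adjacent pairs: W₁W₂ = 49·41·12 = 24108; W₂W₃ = 41·12·39 = 19188; W₃W₄ = 12·39·35 = 16380; W₄W₅ = 39·35·40 = 54600.
Length 3: W₁..W₃: k=1: 0+19188+49·41·39=97539; k=2: 24108+0+49·12·39=47040 → min 47040 | W₂..W₄: k=2: 0+16380+41·12·35=33600; k=3: 19188+0+41·39·35=75153 → min 33600 | W₃..W₅: k=3: 0+54600+12·39·40=73320; k=4: 16380+0+12·35·40=33180 → min 33180.
Length 4: W₁..W₄: k=1: 0+33600+49·41·35=103915; k=2: 24108+16380+49·12·35=61068; k=3: 47040+0+49·39·35=113925 → min 61068 | W₂..W₅: k=2: 0+33180+41·12·40=52860; k=3: 19188+54600+41·39·40=137748; k=4: 33600+0+41·35·40=91000 → min 52860.
Length 5: W₁..W₅: k=1: 0+52860+49·41·40=133220; k=2: 24108+33180+49·12·40=80808; k=3: 47040+54600+49·39·40=178080; k=4: 61068+0+49·35·40=129668 → min 80808.
Optimal order: ((W₁·W₂)·((W₃·W₄)·W₅)) with cost 80808.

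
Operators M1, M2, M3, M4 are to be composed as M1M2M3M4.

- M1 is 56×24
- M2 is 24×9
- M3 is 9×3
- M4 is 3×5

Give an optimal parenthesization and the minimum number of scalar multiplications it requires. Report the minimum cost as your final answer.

Adjacent pairs: M1M2 = 56·24·9 = 12096; M2M3 = 24·9·3 = 648; M3M4 = 9·3·5 = 135.
Length 3: M1..M3: k=1: 0+648+56·24·3=4680; k=2: 12096+0+56·9·3=13608 → min 4680 | M2..M4: k=2: 0+135+24·9·5=1215; k=3: 648+0+24·3·5=1008 → min 1008.
Length 4: M1..M4: k=1: 0+1008+56·24·5=7728; k=2: 12096+135+56·9·5=14751; k=3: 4680+0+56·3·5=5520 → min 5520.
Optimal parenthesization: ((M1(M2M3))M4) with cost 5520.

5520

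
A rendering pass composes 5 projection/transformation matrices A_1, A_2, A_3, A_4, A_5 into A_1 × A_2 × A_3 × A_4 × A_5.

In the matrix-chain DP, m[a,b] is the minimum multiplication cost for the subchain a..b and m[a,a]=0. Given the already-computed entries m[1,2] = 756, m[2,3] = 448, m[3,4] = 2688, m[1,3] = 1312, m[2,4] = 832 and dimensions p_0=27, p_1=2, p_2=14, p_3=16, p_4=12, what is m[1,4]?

1480

m[1,4] = min over k∈[1,3] of m[1,k]+m[k+1,4]+p_{0}·p_k·p_{4}.
k=1: 0 + 832 + 27·2·12 = 1480; k=2: 756 + 2688 + 27·14·12 = 7980; k=3: 1312 + 0 + 27·16·12 = 6496.
Minimum: 1480 at k=1.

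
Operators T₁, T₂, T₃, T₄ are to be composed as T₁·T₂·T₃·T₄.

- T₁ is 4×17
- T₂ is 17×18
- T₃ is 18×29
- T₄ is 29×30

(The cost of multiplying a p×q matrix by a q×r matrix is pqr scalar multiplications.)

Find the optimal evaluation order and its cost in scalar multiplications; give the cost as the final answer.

6792

Adjacent pairs: T₁T₂ = 4·17·18 = 1224; T₂T₃ = 17·18·29 = 8874; T₃T₄ = 18·29·30 = 15660.
Length 3: T₁..T₃: k=1: 0+8874+4·17·29=10846; k=2: 1224+0+4·18·29=3312 → min 3312 | T₂..T₄: k=2: 0+15660+17·18·30=24840; k=3: 8874+0+17·29·30=23664 → min 23664.
Length 4: T₁..T₄: k=1: 0+23664+4·17·30=25704; k=2: 1224+15660+4·18·30=19044; k=3: 3312+0+4·29·30=6792 → min 6792.
Optimal parenthesization: (((T₁·T₂)·T₃)·T₄) with cost 6792.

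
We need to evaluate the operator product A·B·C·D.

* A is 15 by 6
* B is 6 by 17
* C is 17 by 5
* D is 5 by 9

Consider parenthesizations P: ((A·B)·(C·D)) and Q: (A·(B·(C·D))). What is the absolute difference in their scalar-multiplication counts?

2097

Order P = ((A·B)·(C·D)): (A·B): 15×6 by 6×17 → 15×17, cost 15·6·17 = 1530; (C·D): 17×5 by 5×9 → 17×9, cost 17·5·9 = 765; ((A·B)·(C·D)): 15×17 by 17×9 → 15×9, cost 15·17·9 = 2295; cumulative 4590. Total 4590.
Order Q = (A·(B·(C·D))): (C·D): 17×5 by 5×9 → 17×9, cost 17·5·9 = 765; (B·(C·D)): 6×17 by 17×9 → 6×9, cost 6·17·9 = 918; cumulative 1683; (A·(B·(C·D))): 15×6 by 6×9 → 15×9, cost 15·6·9 = 810; cumulative 2493. Total 2493.
Difference: |4590 − 2493| = 2097.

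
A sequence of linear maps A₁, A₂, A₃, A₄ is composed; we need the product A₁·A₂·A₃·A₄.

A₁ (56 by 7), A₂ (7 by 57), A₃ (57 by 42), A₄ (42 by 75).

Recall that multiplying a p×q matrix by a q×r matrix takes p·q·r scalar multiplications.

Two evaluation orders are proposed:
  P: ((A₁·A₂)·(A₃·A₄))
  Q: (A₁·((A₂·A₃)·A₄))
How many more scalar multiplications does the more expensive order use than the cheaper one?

373086

Order P = ((A₁·A₂)·(A₃·A₄)): (A₁·A₂): 56×7 by 7×57 → 56×57, cost 56·7·57 = 22344; (A₃·A₄): 57×42 by 42×75 → 57×75, cost 57·42·75 = 179550; ((A₁·A₂)·(A₃·A₄)): 56×57 by 57×75 → 56×75, cost 56·57·75 = 239400; cumulative 441294. Total 441294.
Order Q = (A₁·((A₂·A₃)·A₄)): (A₂·A₃): 7×57 by 57×42 → 7×42, cost 7·57·42 = 16758; ((A₂·A₃)·A₄): 7×42 by 42×75 → 7×75, cost 7·42·75 = 22050; cumulative 38808; (A₁·((A₂·A₃)·A₄)): 56×7 by 7×75 → 56×75, cost 56·7·75 = 29400; cumulative 68208. Total 68208.
Difference: |441294 − 68208| = 373086.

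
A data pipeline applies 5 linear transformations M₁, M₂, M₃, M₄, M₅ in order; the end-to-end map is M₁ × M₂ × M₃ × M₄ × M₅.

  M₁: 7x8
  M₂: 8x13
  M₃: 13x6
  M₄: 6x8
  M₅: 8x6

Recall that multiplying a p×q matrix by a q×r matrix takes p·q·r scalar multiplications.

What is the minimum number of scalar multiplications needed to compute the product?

1500

Adjacent pairs: M₁M₂ = 7·8·13 = 728; M₂M₃ = 8·13·6 = 624; M₃M₄ = 13·6·8 = 624; M₄M₅ = 6·8·6 = 288.
Length 3: M₁..M₃: k=1: 0+624+7·8·6=960; k=2: 728+0+7·13·6=1274 → min 960 | M₂..M₄: k=2: 0+624+8·13·8=1456; k=3: 624+0+8·6·8=1008 → min 1008 | M₃..M₅: k=3: 0+288+13·6·6=756; k=4: 624+0+13·8·6=1248 → min 756.
Length 4: M₁..M₄: k=1: 0+1008+7·8·8=1456; k=2: 728+624+7·13·8=2080; k=3: 960+0+7·6·8=1296 → min 1296 | M₂..M₅: k=2: 0+756+8·13·6=1380; k=3: 624+288+8·6·6=1200; k=4: 1008+0+8·8·6=1392 → min 1200.
Length 5: M₁..M₅: k=1: 0+1200+7·8·6=1536; k=2: 728+756+7·13·6=2030; k=3: 960+288+7·6·6=1500; k=4: 1296+0+7·8·6=1632 → min 1500.
Optimal order: ((M₁ × (M₂ × M₃)) × (M₄ × M₅)) with cost 1500.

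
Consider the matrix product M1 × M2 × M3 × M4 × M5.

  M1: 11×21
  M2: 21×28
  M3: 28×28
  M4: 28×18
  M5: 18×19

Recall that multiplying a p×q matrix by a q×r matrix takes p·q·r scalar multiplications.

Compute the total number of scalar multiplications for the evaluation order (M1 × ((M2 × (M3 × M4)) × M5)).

(M3 × M4): 28×28 by 28×18 → 28×18, cost 28·28·18 = 14112
(M2 × (M3 × M4)): 21×28 by 28×18 → 21×18, cost 21·28·18 = 10584; cumulative 24696
((M2 × (M3 × M4)) × M5): 21×18 by 18×19 → 21×19, cost 21·18·19 = 7182; cumulative 31878
(M1 × ((M2 × (M3 × M4)) × M5)): 11×21 by 21×19 → 11×19, cost 11·21·19 = 4389; cumulative 36267
Total: 36267 scalar multiplications.

36267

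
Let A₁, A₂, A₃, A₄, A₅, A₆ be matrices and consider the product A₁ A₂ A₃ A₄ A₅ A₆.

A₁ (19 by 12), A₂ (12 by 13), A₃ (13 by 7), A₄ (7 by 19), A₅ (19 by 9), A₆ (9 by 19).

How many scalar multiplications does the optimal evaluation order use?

Adjacent pairs: A₁A₂ = 19·12·13 = 2964; A₂A₃ = 12·13·7 = 1092; A₃A₄ = 13·7·19 = 1729; A₄A₅ = 7·19·9 = 1197; A₅A₆ = 19·9·19 = 3249.
Length 3: A₁..A₃: k=1: 0+1092+19·12·7=2688; k=2: 2964+0+19·13·7=4693 → min 2688 | A₂..A₄: k=2: 0+1729+12·13·19=4693; k=3: 1092+0+12·7·19=2688 → min 2688 | A₃..A₅: k=3: 0+1197+13·7·9=2016; k=4: 1729+0+13·19·9=3952 → min 2016 | A₄..A₆: k=4: 0+3249+7·19·19=5776; k=5: 1197+0+7·9·19=2394 → min 2394.
Length 4: A₁..A₄: k=1: 0+2688+19·12·19=7020; k=2: 2964+1729+19·13·19=9386; k=3: 2688+0+19·7·19=5215 → min 5215 | A₂..A₅: k=2: 0+2016+12·13·9=3420; k=3: 1092+1197+12·7·9=3045; k=4: 2688+0+12·19·9=4740 → min 3045 | A₃..A₆: k=3: 0+2394+13·7·19=4123; k=4: 1729+3249+13·19·19=9671; k=5: 2016+0+13·9·19=4239 → min 4123.
Length 5: A₁..A₅: k=1: 0+3045+19·12·9=5097; k=2: 2964+2016+19·13·9=7203; k=3: 2688+1197+19·7·9=5082; k=4: 5215+0+19·19·9=8464 → min 5082 | A₂..A₆: k=2: 0+4123+12·13·19=7087; k=3: 1092+2394+12·7·19=5082; k=4: 2688+3249+12·19·19=10269; k=5: 3045+0+12·9·19=5097 → min 5082.
Length 6: A₁..A₆: k=1: 0+5082+19·12·19=9414; k=2: 2964+4123+19·13·19=11780; k=3: 2688+2394+19·7·19=7609; k=4: 5215+3249+19·19·19=15323; k=5: 5082+0+19·9·19=8331 → min 7609.
Optimal order: ((A₁ (A₂ A₃)) ((A₄ A₅) A₆)) with cost 7609.

7609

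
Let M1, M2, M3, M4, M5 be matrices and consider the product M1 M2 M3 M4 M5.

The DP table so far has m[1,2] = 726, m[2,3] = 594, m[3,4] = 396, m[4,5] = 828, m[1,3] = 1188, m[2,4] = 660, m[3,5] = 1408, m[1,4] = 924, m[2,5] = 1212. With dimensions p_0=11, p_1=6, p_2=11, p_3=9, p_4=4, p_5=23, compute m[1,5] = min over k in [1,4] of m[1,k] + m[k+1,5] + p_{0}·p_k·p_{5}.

1936

m[1,5] = min over k∈[1,4] of m[1,k]+m[k+1,5]+p_{0}·p_k·p_{5}.
k=1: 0 + 1212 + 11·6·23 = 2730; k=2: 726 + 1408 + 11·11·23 = 4917; k=3: 1188 + 828 + 11·9·23 = 4293; k=4: 924 + 0 + 11·4·23 = 1936.
Minimum: 1936 at k=4.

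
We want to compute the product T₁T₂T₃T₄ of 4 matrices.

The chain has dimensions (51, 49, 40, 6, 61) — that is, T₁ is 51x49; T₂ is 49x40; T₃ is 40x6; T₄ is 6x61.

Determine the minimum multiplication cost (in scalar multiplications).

45420

Adjacent pairs: T₁T₂ = 51·49·40 = 99960; T₂T₃ = 49·40·6 = 11760; T₃T₄ = 40·6·61 = 14640.
Length 3: T₁..T₃: k=1: 0+11760+51·49·6=26754; k=2: 99960+0+51·40·6=112200 → min 26754 | T₂..T₄: k=2: 0+14640+49·40·61=134200; k=3: 11760+0+49·6·61=29694 → min 29694.
Length 4: T₁..T₄: k=1: 0+29694+51·49·61=182133; k=2: 99960+14640+51·40·61=239040; k=3: 26754+0+51·6·61=45420 → min 45420.
Optimal order: ((T₁(T₂T₃))T₄) with cost 45420.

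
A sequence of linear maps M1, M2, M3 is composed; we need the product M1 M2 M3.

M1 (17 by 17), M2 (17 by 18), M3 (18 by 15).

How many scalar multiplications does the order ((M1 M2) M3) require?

(M1 M2): 17×17 by 17×18 → 17×18, cost 17·17·18 = 5202
((M1 M2) M3): 17×18 by 18×15 → 17×15, cost 17·18·15 = 4590; cumulative 9792
Total: 9792 scalar multiplications.

9792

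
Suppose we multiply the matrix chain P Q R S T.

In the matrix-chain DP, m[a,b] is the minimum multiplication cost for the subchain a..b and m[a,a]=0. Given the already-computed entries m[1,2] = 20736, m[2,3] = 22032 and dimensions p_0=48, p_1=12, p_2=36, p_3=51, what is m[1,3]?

51408

m[1,3] = min over k∈[1,2] of m[1,k]+m[k+1,3]+p_{0}·p_k·p_{3}.
k=1: 0 + 22032 + 48·12·51 = 51408; k=2: 20736 + 0 + 48·36·51 = 108864.
Minimum: 51408 at k=1.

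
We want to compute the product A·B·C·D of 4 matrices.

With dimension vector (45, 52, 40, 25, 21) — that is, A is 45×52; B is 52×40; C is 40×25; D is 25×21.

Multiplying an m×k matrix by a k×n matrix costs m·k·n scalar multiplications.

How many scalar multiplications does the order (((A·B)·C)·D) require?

162225

(A·B): 45×52 by 52×40 → 45×40, cost 45·52·40 = 93600
((A·B)·C): 45×40 by 40×25 → 45×25, cost 45·40·25 = 45000; cumulative 138600
(((A·B)·C)·D): 45×25 by 25×21 → 45×21, cost 45·25·21 = 23625; cumulative 162225
Total: 162225 scalar multiplications.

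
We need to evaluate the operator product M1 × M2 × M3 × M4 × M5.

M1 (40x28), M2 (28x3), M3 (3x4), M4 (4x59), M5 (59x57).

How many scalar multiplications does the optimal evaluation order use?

Adjacent pairs: M1M2 = 40·28·3 = 3360; M2M3 = 28·3·4 = 336; M3M4 = 3·4·59 = 708; M4M5 = 4·59·57 = 13452.
Length 3: M1..M3: k=1: 0+336+40·28·4=4816; k=2: 3360+0+40·3·4=3840 → min 3840 | M2..M4: k=2: 0+708+28·3·59=5664; k=3: 336+0+28·4·59=6944 → min 5664 | M3..M5: k=3: 0+13452+3·4·57=14136; k=4: 708+0+3·59·57=10797 → min 10797.
Length 4: M1..M4: k=1: 0+5664+40·28·59=71744; k=2: 3360+708+40·3·59=11148; k=3: 3840+0+40·4·59=13280 → min 11148 | M2..M5: k=2: 0+10797+28·3·57=15585; k=3: 336+13452+28·4·57=20172; k=4: 5664+0+28·59·57=99828 → min 15585.
Length 5: M1..M5: k=1: 0+15585+40·28·57=79425; k=2: 3360+10797+40·3·57=20997; k=3: 3840+13452+40·4·57=26412; k=4: 11148+0+40·59·57=145668 → min 20997.
Optimal order: ((M1 × M2) × ((M3 × M4) × M5)) with cost 20997.

20997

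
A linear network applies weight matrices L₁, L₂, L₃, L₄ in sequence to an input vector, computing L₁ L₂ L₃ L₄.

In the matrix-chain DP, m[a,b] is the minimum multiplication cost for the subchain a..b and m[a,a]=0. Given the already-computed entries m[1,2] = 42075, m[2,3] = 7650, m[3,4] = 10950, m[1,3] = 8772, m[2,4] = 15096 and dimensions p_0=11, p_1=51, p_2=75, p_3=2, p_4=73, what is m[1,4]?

m[1,4] = min over k∈[1,3] of m[1,k]+m[k+1,4]+p_{0}·p_k·p_{4}.
k=1: 0 + 15096 + 11·51·73 = 56049; k=2: 42075 + 10950 + 11·75·73 = 113250; k=3: 8772 + 0 + 11·2·73 = 10378.
Minimum: 10378 at k=3.

10378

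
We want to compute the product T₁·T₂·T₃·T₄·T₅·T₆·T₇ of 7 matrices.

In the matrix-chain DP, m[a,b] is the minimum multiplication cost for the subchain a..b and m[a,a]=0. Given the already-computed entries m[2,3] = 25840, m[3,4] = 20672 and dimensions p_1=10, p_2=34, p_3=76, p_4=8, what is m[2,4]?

m[2,4] = min over k∈[2,3] of m[2,k]+m[k+1,4]+p_{1}·p_k·p_{4}.
k=2: 0 + 20672 + 10·34·8 = 23392; k=3: 25840 + 0 + 10·76·8 = 31920.
Minimum: 23392 at k=2.

23392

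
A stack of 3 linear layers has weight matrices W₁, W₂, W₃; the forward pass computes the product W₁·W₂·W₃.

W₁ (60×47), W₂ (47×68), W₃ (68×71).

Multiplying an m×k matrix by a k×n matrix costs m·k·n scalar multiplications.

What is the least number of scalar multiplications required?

427136

Order (W₁·(W₂·W₃)): (W₂·W₃): 47×68 by 68×71 → 47×71, cost 47·68·71 = 226916; (W₁·(W₂·W₃)): 60×47 by 47×71 → 60×71, cost 60·47·71 = 200220; cumulative 427136. Total 427136.
Order ((W₁·W₂)·W₃): (W₁·W₂): 60×47 by 47×68 → 60×68, cost 60·47·68 = 191760; ((W₁·W₂)·W₃): 60×68 by 68×71 → 60×71, cost 60·68·71 = 289680; cumulative 481440. Total 481440.
Minimum: 427136.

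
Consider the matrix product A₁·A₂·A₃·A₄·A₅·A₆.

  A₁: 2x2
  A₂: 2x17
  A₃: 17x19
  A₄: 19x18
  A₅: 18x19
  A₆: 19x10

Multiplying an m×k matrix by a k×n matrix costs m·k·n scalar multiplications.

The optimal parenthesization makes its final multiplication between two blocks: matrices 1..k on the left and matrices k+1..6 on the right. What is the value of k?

Adjacent pairs: A₁A₂ = 2·2·17 = 68; A₂A₃ = 2·17·19 = 646; A₃A₄ = 17·19·18 = 5814; A₄A₅ = 19·18·19 = 6498; A₅A₆ = 18·19·10 = 3420.
Length 3: A₁..A₃: k=1: 0+646+2·2·19=722; k=2: 68+0+2·17·19=714 → min 714 | A₂..A₄: k=2: 0+5814+2·17·18=6426; k=3: 646+0+2·19·18=1330 → min 1330 | A₃..A₅: k=3: 0+6498+17·19·19=12635; k=4: 5814+0+17·18·19=11628 → min 11628 | A₄..A₆: k=4: 0+3420+19·18·10=6840; k=5: 6498+0+19·19·10=10108 → min 6840.
Length 4: A₁..A₄: k=1: 0+1330+2·2·18=1402; k=2: 68+5814+2·17·18=6494; k=3: 714+0+2·19·18=1398 → min 1398 | A₂..A₅: k=2: 0+11628+2·17·19=12274; k=3: 646+6498+2·19·19=7866; k=4: 1330+0+2·18·19=2014 → min 2014 | A₃..A₆: k=3: 0+6840+17·19·10=10070; k=4: 5814+3420+17·18·10=12294; k=5: 11628+0+17·19·10=14858 → min 10070.
Length 5: A₁..A₅: k=1: 0+2014+2·2·19=2090; k=2: 68+11628+2·17·19=12342; k=3: 714+6498+2·19·19=7934; k=4: 1398+0+2·18·19=2082 → min 2082 | A₂..A₆: k=2: 0+10070+2·17·10=10410; k=3: 646+6840+2·19·10=7866; k=4: 1330+3420+2·18·10=5110; k=5: 2014+0+2·19·10=2394 → min 2394.
Top-level splits: k=1: (A₁..A₁)·(A₂..A₆) → 0+2394+2·2·10 = 2434; k=2: (A₁..A₂)·(A₃..A₆) → 68+10070+2·17·10 = 10478; k=3: (A₁..A₃)·(A₄..A₆) → 714+6840+2·19·10 = 7934; k=4: (A₁..A₄)·(A₅..A₆) → 1398+3420+2·18·10 = 5178; k=5: (A₁..A₅)·(A₆..A₆) → 2082+0+2·19·10 = 2462.
Best split is after A₁, i.e. k = 1.

1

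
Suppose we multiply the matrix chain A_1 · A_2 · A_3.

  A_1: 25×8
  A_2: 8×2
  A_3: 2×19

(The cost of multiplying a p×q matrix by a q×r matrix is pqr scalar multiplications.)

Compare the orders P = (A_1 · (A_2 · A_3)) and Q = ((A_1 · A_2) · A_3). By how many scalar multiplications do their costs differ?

2754

Order P = (A_1 · (A_2 · A_3)): (A_2 · A_3): 8×2 by 2×19 → 8×19, cost 8·2·19 = 304; (A_1 · (A_2 · A_3)): 25×8 by 8×19 → 25×19, cost 25·8·19 = 3800; cumulative 4104. Total 4104.
Order Q = ((A_1 · A_2) · A_3): (A_1 · A_2): 25×8 by 8×2 → 25×2, cost 25·8·2 = 400; ((A_1 · A_2) · A_3): 25×2 by 2×19 → 25×19, cost 25·2·19 = 950; cumulative 1350. Total 1350.
Difference: |4104 − 1350| = 2754.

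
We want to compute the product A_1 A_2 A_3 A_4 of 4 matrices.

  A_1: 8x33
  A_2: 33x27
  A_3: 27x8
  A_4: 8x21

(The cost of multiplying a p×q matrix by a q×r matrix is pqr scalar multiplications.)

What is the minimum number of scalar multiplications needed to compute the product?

10200

Adjacent pairs: A_1A_2 = 8·33·27 = 7128; A_2A_3 = 33·27·8 = 7128; A_3A_4 = 27·8·21 = 4536.
Length 3: A_1..A_3: k=1: 0+7128+8·33·8=9240; k=2: 7128+0+8·27·8=8856 → min 8856 | A_2..A_4: k=2: 0+4536+33·27·21=23247; k=3: 7128+0+33·8·21=12672 → min 12672.
Length 4: A_1..A_4: k=1: 0+12672+8·33·21=18216; k=2: 7128+4536+8·27·21=16200; k=3: 8856+0+8·8·21=10200 → min 10200.
Optimal order: (((A_1 A_2) A_3) A_4) with cost 10200.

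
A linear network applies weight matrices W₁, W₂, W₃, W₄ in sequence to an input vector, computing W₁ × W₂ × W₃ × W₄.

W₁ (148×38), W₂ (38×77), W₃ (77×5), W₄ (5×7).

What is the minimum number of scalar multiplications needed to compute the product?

Adjacent pairs: W₁W₂ = 148·38·77 = 433048; W₂W₃ = 38·77·5 = 14630; W₃W₄ = 77·5·7 = 2695.
Length 3: W₁..W₃: k=1: 0+14630+148·38·5=42750; k=2: 433048+0+148·77·5=490028 → min 42750 | W₂..W₄: k=2: 0+2695+38·77·7=23177; k=3: 14630+0+38·5·7=15960 → min 15960.
Length 4: W₁..W₄: k=1: 0+15960+148·38·7=55328; k=2: 433048+2695+148·77·7=515515; k=3: 42750+0+148·5·7=47930 → min 47930.
Optimal order: ((W₁ × (W₂ × W₃)) × W₄) with cost 47930.

47930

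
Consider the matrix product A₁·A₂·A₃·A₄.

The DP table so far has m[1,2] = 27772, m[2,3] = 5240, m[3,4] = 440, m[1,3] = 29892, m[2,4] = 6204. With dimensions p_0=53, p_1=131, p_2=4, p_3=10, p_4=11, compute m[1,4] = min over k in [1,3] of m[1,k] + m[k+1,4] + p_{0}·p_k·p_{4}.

m[1,4] = min over k∈[1,3] of m[1,k]+m[k+1,4]+p_{0}·p_k·p_{4}.
k=1: 0 + 6204 + 53·131·11 = 82577; k=2: 27772 + 440 + 53·4·11 = 30544; k=3: 29892 + 0 + 53·10·11 = 35722.
Minimum: 30544 at k=2.

30544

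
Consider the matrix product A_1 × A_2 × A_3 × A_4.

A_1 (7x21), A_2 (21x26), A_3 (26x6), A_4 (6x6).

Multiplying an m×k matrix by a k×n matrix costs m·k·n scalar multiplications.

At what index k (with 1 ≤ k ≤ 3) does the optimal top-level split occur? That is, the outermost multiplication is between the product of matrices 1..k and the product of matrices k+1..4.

3

Adjacent pairs: A_1A_2 = 7·21·26 = 3822; A_2A_3 = 21·26·6 = 3276; A_3A_4 = 26·6·6 = 936.
Length 3: A_1..A_3: k=1: 0+3276+7·21·6=4158; k=2: 3822+0+7·26·6=4914 → min 4158 | A_2..A_4: k=2: 0+936+21·26·6=4212; k=3: 3276+0+21·6·6=4032 → min 4032.
Top-level splits: k=1: (A_1..A_1)·(A_2..A_4) → 0+4032+7·21·6 = 4914; k=2: (A_1..A_2)·(A_3..A_4) → 3822+936+7·26·6 = 5850; k=3: (A_1..A_3)·(A_4..A_4) → 4158+0+7·6·6 = 4410.
Best split is after A_3, i.e. k = 3.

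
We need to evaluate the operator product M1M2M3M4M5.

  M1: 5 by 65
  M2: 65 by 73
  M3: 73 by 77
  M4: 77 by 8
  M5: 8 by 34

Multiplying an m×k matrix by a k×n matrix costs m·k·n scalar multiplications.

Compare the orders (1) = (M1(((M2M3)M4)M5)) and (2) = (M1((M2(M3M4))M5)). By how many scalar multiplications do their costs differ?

Order (1) = (M1(((M2M3)M4)M5)): (M2M3): 65×73 by 73×77 → 65×77, cost 65·73·77 = 365365; ((M2M3)M4): 65×77 by 77×8 → 65×8, cost 65·77·8 = 40040; cumulative 405405; (((M2M3)M4)M5): 65×8 by 8×34 → 65×34, cost 65·8·34 = 17680; cumulative 423085; (M1(((M2M3)M4)M5)): 5×65 by 65×34 → 5×34, cost 5·65·34 = 11050; cumulative 434135. Total 434135.
Order (2) = (M1((M2(M3M4))M5)): (M3M4): 73×77 by 77×8 → 73×8, cost 73·77·8 = 44968; (M2(M3M4)): 65×73 by 73×8 → 65×8, cost 65·73·8 = 37960; cumulative 82928; ((M2(M3M4))M5): 65×8 by 8×34 → 65×34, cost 65·8·34 = 17680; cumulative 100608; (M1((M2(M3M4))M5)): 5×65 by 65×34 → 5×34, cost 5·65·34 = 11050; cumulative 111658. Total 111658.
Difference: |434135 − 111658| = 322477.

322477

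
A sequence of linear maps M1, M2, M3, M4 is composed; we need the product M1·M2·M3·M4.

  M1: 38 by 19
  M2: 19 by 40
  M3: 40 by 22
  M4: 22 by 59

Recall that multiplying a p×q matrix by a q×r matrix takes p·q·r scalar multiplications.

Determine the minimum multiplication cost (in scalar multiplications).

81928

Adjacent pairs: M1M2 = 38·19·40 = 28880; M2M3 = 19·40·22 = 16720; M3M4 = 40·22·59 = 51920.
Length 3: M1..M3: k=1: 0+16720+38·19·22=32604; k=2: 28880+0+38·40·22=62320 → min 32604 | M2..M4: k=2: 0+51920+19·40·59=96760; k=3: 16720+0+19·22·59=41382 → min 41382.
Length 4: M1..M4: k=1: 0+41382+38·19·59=83980; k=2: 28880+51920+38·40·59=170480; k=3: 32604+0+38·22·59=81928 → min 81928.
Optimal order: ((M1·(M2·M3))·M4) with cost 81928.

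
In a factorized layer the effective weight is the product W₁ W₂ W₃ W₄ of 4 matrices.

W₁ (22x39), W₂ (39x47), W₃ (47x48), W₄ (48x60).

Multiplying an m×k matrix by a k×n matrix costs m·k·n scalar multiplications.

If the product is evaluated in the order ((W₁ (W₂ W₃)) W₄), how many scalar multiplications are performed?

(W₂ W₃): 39×47 by 47×48 → 39×48, cost 39·47·48 = 87984
(W₁ (W₂ W₃)): 22×39 by 39×48 → 22×48, cost 22·39·48 = 41184; cumulative 129168
((W₁ (W₂ W₃)) W₄): 22×48 by 48×60 → 22×60, cost 22·48·60 = 63360; cumulative 192528
Total: 192528 scalar multiplications.

192528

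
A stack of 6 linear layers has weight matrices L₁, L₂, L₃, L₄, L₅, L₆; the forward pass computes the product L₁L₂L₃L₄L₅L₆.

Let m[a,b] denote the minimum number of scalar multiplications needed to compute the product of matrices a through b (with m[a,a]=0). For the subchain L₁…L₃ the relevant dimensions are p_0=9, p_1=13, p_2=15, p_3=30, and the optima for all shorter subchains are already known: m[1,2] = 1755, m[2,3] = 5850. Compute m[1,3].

m[1,3] = min over k∈[1,2] of m[1,k]+m[k+1,3]+p_{0}·p_k·p_{3}.
k=1: 0 + 5850 + 9·13·30 = 9360; k=2: 1755 + 0 + 9·15·30 = 5805.
Minimum: 5805 at k=2.

5805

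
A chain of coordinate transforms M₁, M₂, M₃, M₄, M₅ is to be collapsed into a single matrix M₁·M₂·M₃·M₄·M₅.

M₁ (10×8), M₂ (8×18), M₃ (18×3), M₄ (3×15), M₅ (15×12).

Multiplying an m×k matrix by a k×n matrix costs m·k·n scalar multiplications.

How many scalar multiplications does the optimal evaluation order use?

1572

Adjacent pairs: M₁M₂ = 10·8·18 = 1440; M₂M₃ = 8·18·3 = 432; M₃M₄ = 18·3·15 = 810; M₄M₅ = 3·15·12 = 540.
Length 3: M₁..M₃: k=1: 0+432+10·8·3=672; k=2: 1440+0+10·18·3=1980 → min 672 | M₂..M₄: k=2: 0+810+8·18·15=2970; k=3: 432+0+8·3·15=792 → min 792 | M₃..M₅: k=3: 0+540+18·3·12=1188; k=4: 810+0+18·15·12=4050 → min 1188.
Length 4: M₁..M₄: k=1: 0+792+10·8·15=1992; k=2: 1440+810+10·18·15=4950; k=3: 672+0+10·3·15=1122 → min 1122 | M₂..M₅: k=2: 0+1188+8·18·12=2916; k=3: 432+540+8·3·12=1260; k=4: 792+0+8·15·12=2232 → min 1260.
Length 5: M₁..M₅: k=1: 0+1260+10·8·12=2220; k=2: 1440+1188+10·18·12=4788; k=3: 672+540+10·3·12=1572; k=4: 1122+0+10·15·12=2922 → min 1572.
Optimal order: ((M₁·(M₂·M₃))·(M₄·M₅)) with cost 1572.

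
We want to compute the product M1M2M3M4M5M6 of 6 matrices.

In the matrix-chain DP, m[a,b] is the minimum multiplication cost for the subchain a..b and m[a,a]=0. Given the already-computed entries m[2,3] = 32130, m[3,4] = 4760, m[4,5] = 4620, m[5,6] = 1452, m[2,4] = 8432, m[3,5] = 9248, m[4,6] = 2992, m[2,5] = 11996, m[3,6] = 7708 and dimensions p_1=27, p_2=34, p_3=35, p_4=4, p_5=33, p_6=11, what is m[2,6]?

m[2,6] = min over k∈[2,5] of m[2,k]+m[k+1,6]+p_{1}·p_k·p_{6}.
k=2: 0 + 7708 + 27·34·11 = 17806; k=3: 32130 + 2992 + 27·35·11 = 45517; k=4: 8432 + 1452 + 27·4·11 = 11072; k=5: 11996 + 0 + 27·33·11 = 21797.
Minimum: 11072 at k=4.

11072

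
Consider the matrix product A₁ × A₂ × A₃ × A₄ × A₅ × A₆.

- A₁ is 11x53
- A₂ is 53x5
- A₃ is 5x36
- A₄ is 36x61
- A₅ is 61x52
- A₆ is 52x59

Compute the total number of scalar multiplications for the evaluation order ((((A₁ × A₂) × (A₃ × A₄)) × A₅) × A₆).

(A₁ × A₂): 11×53 by 53×5 → 11×5, cost 11·53·5 = 2915
(A₃ × A₄): 5×36 by 36×61 → 5×61, cost 5·36·61 = 10980
((A₁ × A₂) × (A₃ × A₄)): 11×5 by 5×61 → 11×61, cost 11·5·61 = 3355; cumulative 17250
(((A₁ × A₂) × (A₃ × A₄)) × A₅): 11×61 by 61×52 → 11×52, cost 11·61·52 = 34892; cumulative 52142
((((A₁ × A₂) × (A₃ × A₄)) × A₅) × A₆): 11×52 by 52×59 → 11×59, cost 11·52·59 = 33748; cumulative 85890
Total: 85890 scalar multiplications.

85890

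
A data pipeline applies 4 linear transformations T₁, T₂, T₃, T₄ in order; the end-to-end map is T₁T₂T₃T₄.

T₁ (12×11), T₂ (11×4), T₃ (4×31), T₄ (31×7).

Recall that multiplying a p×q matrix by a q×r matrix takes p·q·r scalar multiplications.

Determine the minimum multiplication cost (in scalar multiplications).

Adjacent pairs: T₁T₂ = 12·11·4 = 528; T₂T₃ = 11·4·31 = 1364; T₃T₄ = 4·31·7 = 868.
Length 3: T₁..T₃: k=1: 0+1364+12·11·31=5456; k=2: 528+0+12·4·31=2016 → min 2016 | T₂..T₄: k=2: 0+868+11·4·7=1176; k=3: 1364+0+11·31·7=3751 → min 1176.
Length 4: T₁..T₄: k=1: 0+1176+12·11·7=2100; k=2: 528+868+12·4·7=1732; k=3: 2016+0+12·31·7=4620 → min 1732.
Optimal order: ((T₁T₂)(T₃T₄)) with cost 1732.

1732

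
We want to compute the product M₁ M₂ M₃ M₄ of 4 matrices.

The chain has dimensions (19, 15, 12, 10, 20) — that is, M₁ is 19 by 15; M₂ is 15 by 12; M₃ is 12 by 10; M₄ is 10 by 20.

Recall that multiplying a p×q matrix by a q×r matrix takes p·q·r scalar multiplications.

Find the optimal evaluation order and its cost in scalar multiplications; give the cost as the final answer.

8450

Adjacent pairs: M₁M₂ = 19·15·12 = 3420; M₂M₃ = 15·12·10 = 1800; M₃M₄ = 12·10·20 = 2400.
Length 3: M₁..M₃: k=1: 0+1800+19·15·10=4650; k=2: 3420+0+19·12·10=5700 → min 4650 | M₂..M₄: k=2: 0+2400+15·12·20=6000; k=3: 1800+0+15·10·20=4800 → min 4800.
Length 4: M₁..M₄: k=1: 0+4800+19·15·20=10500; k=2: 3420+2400+19·12·20=10380; k=3: 4650+0+19·10·20=8450 → min 8450.
Optimal parenthesization: ((M₁ (M₂ M₃)) M₄) with cost 8450.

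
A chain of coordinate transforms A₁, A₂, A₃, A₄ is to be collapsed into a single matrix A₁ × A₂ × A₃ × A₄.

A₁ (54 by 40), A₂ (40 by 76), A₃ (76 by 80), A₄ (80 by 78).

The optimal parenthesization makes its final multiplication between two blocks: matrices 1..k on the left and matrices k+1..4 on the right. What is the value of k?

1

Adjacent pairs: A₁A₂ = 54·40·76 = 164160; A₂A₃ = 40·76·80 = 243200; A₃A₄ = 76·80·78 = 474240.
Length 3: A₁..A₃: k=1: 0+243200+54·40·80=416000; k=2: 164160+0+54·76·80=492480 → min 416000 | A₂..A₄: k=2: 0+474240+40·76·78=711360; k=3: 243200+0+40·80·78=492800 → min 492800.
Top-level splits: k=1: (A₁..A₁)·(A₂..A₄) → 0+492800+54·40·78 = 661280; k=2: (A₁..A₂)·(A₃..A₄) → 164160+474240+54·76·78 = 958512; k=3: (A₁..A₃)·(A₄..A₄) → 416000+0+54·80·78 = 752960.
Best split is after A₁, i.e. k = 1.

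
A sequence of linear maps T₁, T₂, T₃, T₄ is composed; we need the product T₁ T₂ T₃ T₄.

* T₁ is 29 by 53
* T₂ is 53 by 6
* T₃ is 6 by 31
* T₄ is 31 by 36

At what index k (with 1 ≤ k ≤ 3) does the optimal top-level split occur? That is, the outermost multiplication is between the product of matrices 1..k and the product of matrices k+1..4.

2

Adjacent pairs: T₁T₂ = 29·53·6 = 9222; T₂T₃ = 53·6·31 = 9858; T₃T₄ = 6·31·36 = 6696.
Length 3: T₁..T₃: k=1: 0+9858+29·53·31=57505; k=2: 9222+0+29·6·31=14616 → min 14616 | T₂..T₄: k=2: 0+6696+53·6·36=18144; k=3: 9858+0+53·31·36=69006 → min 18144.
Top-level splits: k=1: (T₁..T₁)·(T₂..T₄) → 0+18144+29·53·36 = 73476; k=2: (T₁..T₂)·(T₃..T₄) → 9222+6696+29·6·36 = 22182; k=3: (T₁..T₃)·(T₄..T₄) → 14616+0+29·31·36 = 46980.
Best split is after T₂, i.e. k = 2.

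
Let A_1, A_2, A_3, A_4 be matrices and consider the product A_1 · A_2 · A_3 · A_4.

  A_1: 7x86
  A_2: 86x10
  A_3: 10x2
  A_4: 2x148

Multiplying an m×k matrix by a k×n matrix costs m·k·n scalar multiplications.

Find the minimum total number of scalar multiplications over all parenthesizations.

4996

Adjacent pairs: A_1A_2 = 7·86·10 = 6020; A_2A_3 = 86·10·2 = 1720; A_3A_4 = 10·2·148 = 2960.
Length 3: A_1..A_3: k=1: 0+1720+7·86·2=2924; k=2: 6020+0+7·10·2=6160 → min 2924 | A_2..A_4: k=2: 0+2960+86·10·148=130240; k=3: 1720+0+86·2·148=27176 → min 27176.
Length 4: A_1..A_4: k=1: 0+27176+7·86·148=116272; k=2: 6020+2960+7·10·148=19340; k=3: 2924+0+7·2·148=4996 → min 4996.
Optimal order: ((A_1 · (A_2 · A_3)) · A_4) with cost 4996.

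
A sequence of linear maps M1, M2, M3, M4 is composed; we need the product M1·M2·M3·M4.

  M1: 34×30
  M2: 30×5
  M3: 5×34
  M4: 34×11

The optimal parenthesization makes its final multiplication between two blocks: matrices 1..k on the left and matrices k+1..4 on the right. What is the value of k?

2

Adjacent pairs: M1M2 = 34·30·5 = 5100; M2M3 = 30·5·34 = 5100; M3M4 = 5·34·11 = 1870.
Length 3: M1..M3: k=1: 0+5100+34·30·34=39780; k=2: 5100+0+34·5·34=10880 → min 10880 | M2..M4: k=2: 0+1870+30·5·11=3520; k=3: 5100+0+30·34·11=16320 → min 3520.
Top-level splits: k=1: (M1..M1)·(M2..M4) → 0+3520+34·30·11 = 14740; k=2: (M1..M2)·(M3..M4) → 5100+1870+34·5·11 = 8840; k=3: (M1..M3)·(M4..M4) → 10880+0+34·34·11 = 23596.
Best split is after M2, i.e. k = 2.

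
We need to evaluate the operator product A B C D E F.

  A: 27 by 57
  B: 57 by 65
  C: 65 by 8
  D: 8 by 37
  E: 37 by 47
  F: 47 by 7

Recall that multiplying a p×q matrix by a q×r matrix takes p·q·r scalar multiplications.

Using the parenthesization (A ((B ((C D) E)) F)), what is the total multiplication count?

335936

(C D): 65×8 by 8×37 → 65×37, cost 65·8·37 = 19240
((C D) E): 65×37 by 37×47 → 65×47, cost 65·37·47 = 113035; cumulative 132275
(B ((C D) E)): 57×65 by 65×47 → 57×47, cost 57·65·47 = 174135; cumulative 306410
((B ((C D) E)) F): 57×47 by 47×7 → 57×7, cost 57·47·7 = 18753; cumulative 325163
(A ((B ((C D) E)) F)): 27×57 by 57×7 → 27×7, cost 27·57·7 = 10773; cumulative 335936
Total: 335936 scalar multiplications.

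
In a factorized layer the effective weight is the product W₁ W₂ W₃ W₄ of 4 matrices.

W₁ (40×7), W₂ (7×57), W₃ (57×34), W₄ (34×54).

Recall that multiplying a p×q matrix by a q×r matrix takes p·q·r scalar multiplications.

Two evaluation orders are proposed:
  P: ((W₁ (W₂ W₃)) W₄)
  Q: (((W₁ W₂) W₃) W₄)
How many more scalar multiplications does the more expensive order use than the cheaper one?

Order P = ((W₁ (W₂ W₃)) W₄): (W₂ W₃): 7×57 by 57×34 → 7×34, cost 7·57·34 = 13566; (W₁ (W₂ W₃)): 40×7 by 7×34 → 40×34, cost 40·7·34 = 9520; cumulative 23086; ((W₁ (W₂ W₃)) W₄): 40×34 by 34×54 → 40×54, cost 40·34·54 = 73440; cumulative 96526. Total 96526.
Order Q = (((W₁ W₂) W₃) W₄): (W₁ W₂): 40×7 by 7×57 → 40×57, cost 40·7·57 = 15960; ((W₁ W₂) W₃): 40×57 by 57×34 → 40×34, cost 40·57·34 = 77520; cumulative 93480; (((W₁ W₂) W₃) W₄): 40×34 by 34×54 → 40×54, cost 40·34·54 = 73440; cumulative 166920. Total 166920.
Difference: |96526 − 166920| = 70394.

70394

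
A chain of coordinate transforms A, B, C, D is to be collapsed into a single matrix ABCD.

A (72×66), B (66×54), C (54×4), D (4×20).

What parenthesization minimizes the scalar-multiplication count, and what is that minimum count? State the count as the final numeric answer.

Adjacent pairs: AB = 72·66·54 = 256608; BC = 66·54·4 = 14256; CD = 54·4·20 = 4320.
Length 3: A..C: k=1: 0+14256+72·66·4=33264; k=2: 256608+0+72·54·4=272160 → min 33264 | B..D: k=2: 0+4320+66·54·20=75600; k=3: 14256+0+66·4·20=19536 → min 19536.
Length 4: A..D: k=1: 0+19536+72·66·20=114576; k=2: 256608+4320+72·54·20=338688; k=3: 33264+0+72·4·20=39024 → min 39024.
Optimal parenthesization: ((A(BC))D) with cost 39024.

39024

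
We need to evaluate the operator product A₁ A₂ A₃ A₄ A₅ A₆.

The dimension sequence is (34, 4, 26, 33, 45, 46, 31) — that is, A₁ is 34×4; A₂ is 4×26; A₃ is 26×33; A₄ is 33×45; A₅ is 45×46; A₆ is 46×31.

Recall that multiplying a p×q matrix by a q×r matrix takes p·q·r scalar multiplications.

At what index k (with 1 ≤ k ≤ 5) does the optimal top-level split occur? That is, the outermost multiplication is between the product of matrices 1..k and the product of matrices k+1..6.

1

Adjacent pairs: A₁A₂ = 34·4·26 = 3536; A₂A₃ = 4·26·33 = 3432; A₃A₄ = 26·33·45 = 38610; A₄A₅ = 33·45·46 = 68310; A₅A₆ = 45·46·31 = 64170.
Length 3: A₁..A₃: k=1: 0+3432+34·4·33=7920; k=2: 3536+0+34·26·33=32708 → min 7920 | A₂..A₄: k=2: 0+38610+4·26·45=43290; k=3: 3432+0+4·33·45=9372 → min 9372 | A₃..A₅: k=3: 0+68310+26·33·46=107778; k=4: 38610+0+26·45·46=92430 → min 92430 | A₄..A₆: k=4: 0+64170+33·45·31=110205; k=5: 68310+0+33·46·31=115368 → min 110205.
Length 4: A₁..A₄: k=1: 0+9372+34·4·45=15492; k=2: 3536+38610+34·26·45=81926; k=3: 7920+0+34·33·45=58410 → min 15492 | A₂..A₅: k=2: 0+92430+4·26·46=97214; k=3: 3432+68310+4·33·46=77814; k=4: 9372+0+4·45·46=17652 → min 17652 | A₃..A₆: k=3: 0+110205+26·33·31=136803; k=4: 38610+64170+26·45·31=139050; k=5: 92430+0+26·46·31=129506 → min 129506.
Length 5: A₁..A₅: k=1: 0+17652+34·4·46=23908; k=2: 3536+92430+34·26·46=136630; k=3: 7920+68310+34·33·46=127842; k=4: 15492+0+34·45·46=85872 → min 23908 | A₂..A₆: k=2: 0+129506+4·26·31=132730; k=3: 3432+110205+4·33·31=117729; k=4: 9372+64170+4·45·31=79122; k=5: 17652+0+4·46·31=23356 → min 23356.
Top-level splits: k=1: (A₁..A₁)·(A₂..A₆) → 0+23356+34·4·31 = 27572; k=2: (A₁..A₂)·(A₃..A₆) → 3536+129506+34·26·31 = 160446; k=3: (A₁..A₃)·(A₄..A₆) → 7920+110205+34·33·31 = 152907; k=4: (A₁..A₄)·(A₅..A₆) → 15492+64170+34·45·31 = 127092; k=5: (A₁..A₅)·(A₆..A₆) → 23908+0+34·46·31 = 72392.
Best split is after A₁, i.e. k = 1.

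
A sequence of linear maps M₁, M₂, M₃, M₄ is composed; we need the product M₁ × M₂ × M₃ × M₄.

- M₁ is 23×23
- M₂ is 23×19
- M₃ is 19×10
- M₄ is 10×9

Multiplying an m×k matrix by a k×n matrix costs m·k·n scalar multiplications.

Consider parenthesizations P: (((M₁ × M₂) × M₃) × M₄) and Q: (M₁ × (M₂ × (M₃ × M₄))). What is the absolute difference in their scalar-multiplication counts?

Order P = (((M₁ × M₂) × M₃) × M₄): (M₁ × M₂): 23×23 by 23×19 → 23×19, cost 23·23·19 = 10051; ((M₁ × M₂) × M₃): 23×19 by 19×10 → 23×10, cost 23·19·10 = 4370; cumulative 14421; (((M₁ × M₂) × M₃) × M₄): 23×10 by 10×9 → 23×9, cost 23·10·9 = 2070; cumulative 16491. Total 16491.
Order Q = (M₁ × (M₂ × (M₃ × M₄))): (M₃ × M₄): 19×10 by 10×9 → 19×9, cost 19·10·9 = 1710; (M₂ × (M₃ × M₄)): 23×19 by 19×9 → 23×9, cost 23·19·9 = 3933; cumulative 5643; (M₁ × (M₂ × (M₃ × M₄))): 23×23 by 23×9 → 23×9, cost 23·23·9 = 4761; cumulative 10404. Total 10404.
Difference: |16491 − 10404| = 6087.

6087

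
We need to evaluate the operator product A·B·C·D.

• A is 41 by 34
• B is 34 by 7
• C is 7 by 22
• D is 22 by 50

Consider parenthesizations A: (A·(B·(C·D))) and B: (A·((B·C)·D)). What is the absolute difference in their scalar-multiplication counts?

Order A = (A·(B·(C·D))): (C·D): 7×22 by 22×50 → 7×50, cost 7·22·50 = 7700; (B·(C·D)): 34×7 by 7×50 → 34×50, cost 34·7·50 = 11900; cumulative 19600; (A·(B·(C·D))): 41×34 by 34×50 → 41×50, cost 41·34·50 = 69700; cumulative 89300. Total 89300.
Order B = (A·((B·C)·D)): (B·C): 34×7 by 7×22 → 34×22, cost 34·7·22 = 5236; ((B·C)·D): 34×22 by 22×50 → 34×50, cost 34·22·50 = 37400; cumulative 42636; (A·((B·C)·D)): 41×34 by 34×50 → 41×50, cost 41·34·50 = 69700; cumulative 112336. Total 112336.
Difference: |89300 − 112336| = 23036.

23036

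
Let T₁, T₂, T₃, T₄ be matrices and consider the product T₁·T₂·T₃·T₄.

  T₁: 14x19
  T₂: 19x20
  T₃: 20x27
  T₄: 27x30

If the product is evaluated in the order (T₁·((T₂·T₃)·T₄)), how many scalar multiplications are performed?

(T₂·T₃): 19×20 by 20×27 → 19×27, cost 19·20·27 = 10260
((T₂·T₃)·T₄): 19×27 by 27×30 → 19×30, cost 19·27·30 = 15390; cumulative 25650
(T₁·((T₂·T₃)·T₄)): 14×19 by 19×30 → 14×30, cost 14·19·30 = 7980; cumulative 33630
Total: 33630 scalar multiplications.

33630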